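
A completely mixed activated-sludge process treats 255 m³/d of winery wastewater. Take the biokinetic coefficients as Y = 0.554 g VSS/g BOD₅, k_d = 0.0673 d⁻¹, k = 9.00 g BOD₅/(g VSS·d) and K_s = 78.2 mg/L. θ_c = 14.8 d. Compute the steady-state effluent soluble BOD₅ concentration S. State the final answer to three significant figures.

S ≈ 2.17 mg/L

Effluent substrate depends only on kinetics and SRT: S = K_s(1 + k_d θ_c) / [θ_c(Yk − k_d) − 1] = 78.2 × (1 + 0.0673 × 14.8) / [14.8 × (0.554 × 9.00 − 0.0673) − 1] = 156.1 / 71.80 = 2.174 mg/L.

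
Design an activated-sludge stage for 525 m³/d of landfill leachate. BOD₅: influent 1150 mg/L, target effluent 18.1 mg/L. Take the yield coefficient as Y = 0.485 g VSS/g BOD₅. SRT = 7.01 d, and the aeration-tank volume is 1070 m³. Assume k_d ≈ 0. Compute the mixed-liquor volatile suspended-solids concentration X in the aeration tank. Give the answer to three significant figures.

X ≈ 1890 mg/L

From V·X = Y·Q·(S₀ − S)·θ_c (decay neglected): X = 0.485 × 525 × (1150 − 18.1) × 7.01 / 1070 = 1888 mg/L.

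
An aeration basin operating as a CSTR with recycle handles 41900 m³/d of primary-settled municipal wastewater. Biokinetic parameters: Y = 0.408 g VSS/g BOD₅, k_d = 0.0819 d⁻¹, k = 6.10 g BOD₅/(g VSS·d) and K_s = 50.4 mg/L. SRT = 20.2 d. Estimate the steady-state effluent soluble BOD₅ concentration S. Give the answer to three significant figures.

S ≈ 2.81 mg/L

For a completely mixed reactor with recycle the Lawrence–McCarty relation gives S = K_s·(1 + k_d·θ_c) / [θ_c·(Y·k − k_d) − 1] = 50.4 × (1 + 0.0819 × 20.2) / [20.2 × (0.408 × 6.10 − 0.0819) − 1] = 133.8 / 47.62 = 2.809 mg/L.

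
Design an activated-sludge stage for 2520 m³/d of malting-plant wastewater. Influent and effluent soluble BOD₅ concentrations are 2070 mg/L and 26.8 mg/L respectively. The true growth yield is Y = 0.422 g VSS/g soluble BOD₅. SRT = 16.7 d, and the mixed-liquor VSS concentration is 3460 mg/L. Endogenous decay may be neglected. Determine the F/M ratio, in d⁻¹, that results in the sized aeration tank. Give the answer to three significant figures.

Biomass mass balance (decay neglected): V·X = Y·Q·(S₀ − S)·θ_c, so V = 0.422 × 2520 × (2070 − 26.8) × 16.7 / 3460 = 10487 m³.
Food-to-microorganism ratio F/M = Q S₀ / (V X) = 2520 × 2070 / (10487 × 3460) = 0.1438 d⁻¹.

F/M ≈ 0.144 d⁻¹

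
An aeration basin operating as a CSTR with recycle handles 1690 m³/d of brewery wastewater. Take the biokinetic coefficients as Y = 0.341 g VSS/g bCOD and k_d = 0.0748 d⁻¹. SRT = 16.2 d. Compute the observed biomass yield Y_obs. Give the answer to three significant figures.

The observed yield is Y_obs = Y/(1 + k_d·θ_c) = 0.341 / (1 + 0.0748 × 16.2) = 0.341 / 2.212 = 0.1542 g VSS per g bCOD removed.

Y_obs ≈ 0.154 g VSS/g bCOD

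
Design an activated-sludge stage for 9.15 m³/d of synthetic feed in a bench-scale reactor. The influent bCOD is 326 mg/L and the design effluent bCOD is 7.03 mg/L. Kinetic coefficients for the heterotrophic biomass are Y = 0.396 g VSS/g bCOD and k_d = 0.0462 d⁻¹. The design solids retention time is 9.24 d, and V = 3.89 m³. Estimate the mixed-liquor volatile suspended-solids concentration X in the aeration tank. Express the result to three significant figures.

Solving the biomass balance for X: X = Y Q (S₀−S) θ_c / [V (1+k_d θ_c)] = 0.396 × 9.15 × (326 − 7.03) × 9.24 / [3.89 × (1 + 0.0462 × 9.24)] = 1924 mg/L.

X ≈ 1920 mg/L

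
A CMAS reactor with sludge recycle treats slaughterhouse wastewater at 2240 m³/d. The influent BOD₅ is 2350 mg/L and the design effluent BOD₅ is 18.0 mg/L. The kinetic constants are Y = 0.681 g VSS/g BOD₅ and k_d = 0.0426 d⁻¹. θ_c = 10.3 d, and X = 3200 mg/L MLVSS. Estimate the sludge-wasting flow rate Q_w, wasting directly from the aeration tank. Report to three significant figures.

Q_w ≈ 773 m³/d

Rearranging the biomass balance for a CMAS with decay, V = Y·Q·ΔS·θ_c / [X·(1+k_d θ_c)] = 0.681 × 2240 × (2350 − 18.0) × 10.3 / [3200 × (1 + 0.0426 × 10.3)] = 3.66×10^7 / 4604 = 7958 m³.
Wasting from the aeration tank: Q_w = V / θ_c = 7958 / 10.3 = 772.6 m³/d.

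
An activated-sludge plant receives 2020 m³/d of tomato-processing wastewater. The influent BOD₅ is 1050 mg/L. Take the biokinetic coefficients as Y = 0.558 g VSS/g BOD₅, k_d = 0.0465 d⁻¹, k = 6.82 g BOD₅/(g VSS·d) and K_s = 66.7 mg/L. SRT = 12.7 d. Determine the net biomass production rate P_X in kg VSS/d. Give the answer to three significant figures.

For a completely mixed reactor with recycle the Lawrence–McCarty relation gives S = K_s·(1 + k_d·θ_c) / [θ_c·(Y·k − k_d) − 1] = 66.7 × (1 + 0.0465 × 12.7) / [12.7 × (0.558 × 6.82 − 0.0465) − 1] = 106.1 / 46.74 = 2.270 mg/L.
The observed yield is Y_obs = Y/(1 + k_d·θ_c) = 0.558 / (1 + 0.0465 × 12.7) = 0.558 / 1.591 = 0.3508 g VSS per g BOD₅ removed.
ΔS = 1050 − 2.27 = 1048 mg/L, so the substrate removal rate is 2020 × 1048/1000 = 2116 kg BOD₅/d.
Net biomass production P_X = Y_obs × Q·(S₀ − S) = 0.3508 × 2116 = 742.5 kg VSS/d.

P_X ≈ 742 kg VSS/d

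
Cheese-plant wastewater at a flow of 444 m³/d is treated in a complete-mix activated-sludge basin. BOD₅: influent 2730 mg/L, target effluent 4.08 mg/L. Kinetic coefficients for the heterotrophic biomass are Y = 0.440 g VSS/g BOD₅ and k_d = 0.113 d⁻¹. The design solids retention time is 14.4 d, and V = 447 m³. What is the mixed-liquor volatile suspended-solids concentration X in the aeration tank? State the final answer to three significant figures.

From V·X·(1 + k_d·θ_c) = Y·Q·(S₀ − S)·θ_c: X = 0.440 × 444 × (2730 − 4.08) × 14.4 / [447 × (1 + 0.113 × 14.4)] = 6530 mg/L.

X ≈ 6530 mg/L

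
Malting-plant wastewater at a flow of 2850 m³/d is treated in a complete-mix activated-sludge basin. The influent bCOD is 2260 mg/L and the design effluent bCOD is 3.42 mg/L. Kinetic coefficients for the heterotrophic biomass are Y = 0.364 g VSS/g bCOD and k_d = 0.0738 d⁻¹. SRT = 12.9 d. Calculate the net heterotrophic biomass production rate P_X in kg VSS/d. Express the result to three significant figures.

Observed yield with endogenous decay: Y_obs = Y / (1 + k_d·θ_c) = 0.364 / (1 + 0.0738 × 12.9) = 0.364 / 1.952 = 0.1865 g VSS/g bCOD.
Substrate removed = Q·(S₀ − S) = 2850 m³/d × (2260 − 3.42) g/m³ = 6.43×10^6 g/d = 6431 kg/d.
Biomass produced: P_X = Y_obs·Q·ΔS = 0.1865 × 6431 ≈ 1199 kg VSS/d.

P_X ≈ 1200 kg VSS/d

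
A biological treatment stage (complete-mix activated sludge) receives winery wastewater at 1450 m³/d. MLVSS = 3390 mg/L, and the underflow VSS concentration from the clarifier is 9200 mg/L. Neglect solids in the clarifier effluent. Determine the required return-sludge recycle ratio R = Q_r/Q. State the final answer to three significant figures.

R ≈ 0.583

R = Q_r/Q = X/(X_r − X) = 3390 / (9200 − 3390) = 0.5835.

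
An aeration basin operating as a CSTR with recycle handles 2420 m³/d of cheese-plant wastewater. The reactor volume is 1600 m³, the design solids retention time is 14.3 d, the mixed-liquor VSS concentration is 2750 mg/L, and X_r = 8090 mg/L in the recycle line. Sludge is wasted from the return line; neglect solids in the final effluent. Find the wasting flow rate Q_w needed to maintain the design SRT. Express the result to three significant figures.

Wasting from the return line (neglecting effluent solids): Q_w = V·X / (θ_c·X_r) = 1600 × 2750 / (14.3 × 8090) = 38.03 m³/d.

Q_w ≈ 38.0 m³/d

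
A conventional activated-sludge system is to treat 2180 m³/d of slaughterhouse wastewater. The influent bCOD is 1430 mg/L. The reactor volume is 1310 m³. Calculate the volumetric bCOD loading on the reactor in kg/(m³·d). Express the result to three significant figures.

Volumetric loading L_v = Q·S₀ / V = 2180 × 1430 g/m³ / 1310 m³ = 2380 g/(m³·d) = 2.380 kg bCOD/(m³·d).

L_v ≈ 2.38 kg bCOD/(m³·d)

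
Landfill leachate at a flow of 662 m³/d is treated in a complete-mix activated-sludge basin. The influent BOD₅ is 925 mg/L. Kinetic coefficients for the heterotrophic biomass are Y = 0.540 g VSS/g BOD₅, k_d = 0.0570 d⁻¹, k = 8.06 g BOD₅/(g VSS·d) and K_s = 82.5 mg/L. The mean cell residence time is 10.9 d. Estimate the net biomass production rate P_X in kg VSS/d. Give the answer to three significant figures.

P_X ≈ 203 kg VSS/d

From the Monod/SRT balance for a CMAS, S = K_s·(1+k_d θ_c)/[θ_c·(Y k − k_d) − 1] = 82.5 × (1 + 0.0570 × 10.9) / [10.9 × (0.540 × 8.06 − 0.0570) − 1] = 133.8 / 45.82 = 2.919 mg/L.
Observed yield with endogenous decay: Y_obs = Y / (1 + k_d·θ_c) = 0.540 / (1 + 0.0570 × 10.9) = 0.540 / 1.621 = 0.3331 g VSS/g BOD₅.
ΔS = 925 − 2.92 = 922.1 mg/L, so the substrate removal rate is 662 × 922.1/1000 = 610.4 kg BOD₅/d.
Net biomass production P_X = Y_obs × Q·(S₀ − S) = 0.3331 × 610.4 = 203.3 kg VSS/d.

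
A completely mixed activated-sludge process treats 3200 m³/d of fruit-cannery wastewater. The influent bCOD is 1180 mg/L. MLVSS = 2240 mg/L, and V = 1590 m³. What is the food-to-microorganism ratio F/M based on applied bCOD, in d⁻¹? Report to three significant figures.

F/M ≈ 1.06 d⁻¹

F/M = Q·S₀ / (V·X) = 3200 × 1180 / (1590 × 2240) = 1.060 g bCOD·(g VSS·d)⁻¹.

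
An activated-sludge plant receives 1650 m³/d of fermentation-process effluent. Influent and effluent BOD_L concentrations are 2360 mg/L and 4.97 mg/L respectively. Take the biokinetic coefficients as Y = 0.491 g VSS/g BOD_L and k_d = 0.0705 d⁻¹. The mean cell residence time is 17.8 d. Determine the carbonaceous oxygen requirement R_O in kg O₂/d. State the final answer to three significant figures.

Observed yield with endogenous decay: Y_obs = Y / (1 + k_d·θ_c) = 0.491 / (1 + 0.0705 × 17.8) = 0.491 / 2.255 = 0.2177 g VSS/g BOD_L.
Q·(S₀ − S) = 1650 × (2360 − 4.97) × 10⁻³ = 3886 kg/d removed.
Net sludge production P_X = 0.2177 × 3886 = 846.1 kg VSS/d.
R_O = Q·ΔS − 1.42 P_X = 3886 − 1201 = 2684 kg O₂/d.

R_O ≈ 2680 kg O₂/d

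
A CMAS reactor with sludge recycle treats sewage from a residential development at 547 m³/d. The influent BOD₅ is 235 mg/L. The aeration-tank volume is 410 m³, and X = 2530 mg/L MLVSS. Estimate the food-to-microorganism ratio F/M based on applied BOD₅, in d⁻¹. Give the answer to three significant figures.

F/M ≈ 0.124 d⁻¹

F/M = applied load / biomass = Q·S₀/(V·X) = 547 × 235 / (410.0 × 2530) = 0.1239 d⁻¹.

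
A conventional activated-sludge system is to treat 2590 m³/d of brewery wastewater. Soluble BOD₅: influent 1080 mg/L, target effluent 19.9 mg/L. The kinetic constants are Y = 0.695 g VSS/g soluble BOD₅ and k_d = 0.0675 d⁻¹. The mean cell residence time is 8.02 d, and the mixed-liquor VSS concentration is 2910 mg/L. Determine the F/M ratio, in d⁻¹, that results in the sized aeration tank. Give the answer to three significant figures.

Rearranging the biomass balance for a CMAS with decay, V = Y·Q·ΔS·θ_c / [X·(1+k_d θ_c)] = 0.695 × 2590 × (1080 − 19.9) × 8.02 / [2910 × (1 + 0.0675 × 8.02)] = 1.53×10^7 / 4485 = 3412 m³.
F/M = applied load / biomass = Q·S₀/(V·X) = 2590 × 1080 / (3412 × 2910) = 0.2817 d⁻¹.

F/M ≈ 0.282 d⁻¹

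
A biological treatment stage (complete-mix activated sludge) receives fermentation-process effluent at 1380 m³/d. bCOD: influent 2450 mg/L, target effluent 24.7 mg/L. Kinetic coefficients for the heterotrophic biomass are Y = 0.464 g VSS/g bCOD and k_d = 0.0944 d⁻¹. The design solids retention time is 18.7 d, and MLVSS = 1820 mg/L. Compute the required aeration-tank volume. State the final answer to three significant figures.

Steady-state biomass mass balance: V·X·(1 + k_d·θ_c) = Y·Q·(S₀ − S)·θ_c, so V = 0.464 × 1380 × (2450 − 24.7) × 18.7 / [1820 × (1 + 0.0944 × 18.7)] = 2.9×10^7 / 5033 = 5770 m³.

V ≈ 5770 m³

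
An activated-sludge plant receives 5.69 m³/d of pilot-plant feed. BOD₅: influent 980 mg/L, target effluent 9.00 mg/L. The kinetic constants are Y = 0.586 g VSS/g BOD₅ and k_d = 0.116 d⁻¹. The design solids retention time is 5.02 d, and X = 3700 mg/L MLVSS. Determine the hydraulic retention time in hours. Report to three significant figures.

τ ≈ 11.7 h

Rearranging the biomass balance for a CMAS with decay, V = Y·Q·ΔS·θ_c / [X·(1+k_d θ_c)] = 0.586 × 5.69 × (980 − 9.00) × 5.02 / [3700 × (1 + 0.116 × 5.02)] = 1.63×10^4 / 5855 = 2.776 m³.
τ = V/Q = 2.776/5.69 = 0.4879 d, or 11.71 h.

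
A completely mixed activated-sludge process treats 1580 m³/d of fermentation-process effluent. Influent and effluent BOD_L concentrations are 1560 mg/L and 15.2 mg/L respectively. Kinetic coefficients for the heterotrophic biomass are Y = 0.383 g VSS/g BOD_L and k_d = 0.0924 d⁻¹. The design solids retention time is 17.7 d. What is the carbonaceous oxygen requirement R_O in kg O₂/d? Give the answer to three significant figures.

R_O ≈ 1940 kg O₂/d

Y_obs = Y / (1 + k_d θ_c) = 0.383 / (1 + 0.0924 × 17.7) = 0.383 / 2.635 = 0.1453.
Mass of BOD_L removed per day: Q(S₀ − S) = 1580 × 1545 g/m³ = 2441 kg/d.
P_X = Y_obs·Q·(S₀ − S) = 0.1453 × 2441 = 354.7 kg VSS/d.
R_O = Q·(S₀ − S) − 1.42·P_X = 2441 − 1.42 × 354.7 = 1937 kg O₂/d.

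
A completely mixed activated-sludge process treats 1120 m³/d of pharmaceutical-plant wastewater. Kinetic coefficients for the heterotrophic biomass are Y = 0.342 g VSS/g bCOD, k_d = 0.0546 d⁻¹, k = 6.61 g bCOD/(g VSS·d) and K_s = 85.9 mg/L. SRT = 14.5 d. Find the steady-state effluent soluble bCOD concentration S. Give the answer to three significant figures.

From the Monod/SRT balance for a CMAS, S = K_s·(1+k_d θ_c)/[θ_c·(Y k − k_d) − 1] = 85.9 × (1 + 0.0546 × 14.5) / [14.5 × (0.342 × 6.61 − 0.0546) − 1] = 153.9 / 30.99 = 4.967 mg/L.

S ≈ 4.97 mg/L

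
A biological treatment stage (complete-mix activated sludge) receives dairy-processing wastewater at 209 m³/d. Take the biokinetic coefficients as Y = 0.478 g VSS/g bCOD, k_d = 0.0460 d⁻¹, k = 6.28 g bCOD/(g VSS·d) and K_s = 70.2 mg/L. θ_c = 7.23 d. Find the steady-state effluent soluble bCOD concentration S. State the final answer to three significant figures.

S ≈ 4.59 mg/L

Effluent substrate depends only on kinetics and SRT: S = K_s(1 + k_d θ_c) / [θ_c(Yk − k_d) − 1] = 70.2 × (1 + 0.0460 × 7.23) / [7.23 × (0.478 × 6.28 − 0.0460) − 1] = 93.55 / 20.37 = 4.592 mg/L.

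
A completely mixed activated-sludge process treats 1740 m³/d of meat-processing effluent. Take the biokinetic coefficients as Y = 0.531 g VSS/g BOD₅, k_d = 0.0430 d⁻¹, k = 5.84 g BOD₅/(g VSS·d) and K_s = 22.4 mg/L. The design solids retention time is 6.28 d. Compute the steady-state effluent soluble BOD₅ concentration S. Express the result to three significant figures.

S ≈ 1.56 mg/L

From the Monod/SRT balance for a CMAS, S = K_s·(1+k_d θ_c)/[θ_c·(Y k − k_d) − 1] = 22.4 × (1 + 0.0430 × 6.28) / [6.28 × (0.531 × 5.84 − 0.0430) − 1] = 28.45 / 18.20 = 1.563 mg/L.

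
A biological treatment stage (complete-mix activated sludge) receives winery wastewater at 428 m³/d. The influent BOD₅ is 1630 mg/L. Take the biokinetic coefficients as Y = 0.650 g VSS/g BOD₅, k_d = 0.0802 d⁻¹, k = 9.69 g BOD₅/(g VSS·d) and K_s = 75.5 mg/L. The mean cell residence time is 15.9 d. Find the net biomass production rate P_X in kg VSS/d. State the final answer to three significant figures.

For a completely mixed reactor with recycle the Lawrence–McCarty relation gives S = K_s·(1 + k_d·θ_c) / [θ_c·(Y·k − k_d) − 1] = 75.5 × (1 + 0.0802 × 15.9) / [15.9 × (0.650 × 9.69 − 0.0802) − 1] = 171.8 / 97.87 = 1.755 mg/L.
Observed yield with endogenous decay: Y_obs = Y / (1 + k_d·θ_c) = 0.650 / (1 + 0.0802 × 15.9) = 0.650 / 2.275 = 0.2857 g VSS/g BOD₅.
ΔS = 1630 − 1.76 = 1628 mg/L, so the substrate removal rate is 428 × 1628/1000 = 696.9 kg BOD₅/d.
Biomass produced: P_X = Y_obs·Q·ΔS = 0.2857 × 696.9 ≈ 199.1 kg VSS/d.

P_X ≈ 199 kg VSS/d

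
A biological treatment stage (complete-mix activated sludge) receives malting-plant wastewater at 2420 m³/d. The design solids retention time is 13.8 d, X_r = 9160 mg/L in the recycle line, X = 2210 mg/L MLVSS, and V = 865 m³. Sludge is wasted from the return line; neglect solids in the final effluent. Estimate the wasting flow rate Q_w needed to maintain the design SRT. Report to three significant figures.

Q_w ≈ 15.1 m³/d

Wasting from the return line (neglecting effluent solids): Q_w = V·X / (θ_c·X_r) = 865.0 × 2210 / (13.8 × 9160) = 15.12 m³/d.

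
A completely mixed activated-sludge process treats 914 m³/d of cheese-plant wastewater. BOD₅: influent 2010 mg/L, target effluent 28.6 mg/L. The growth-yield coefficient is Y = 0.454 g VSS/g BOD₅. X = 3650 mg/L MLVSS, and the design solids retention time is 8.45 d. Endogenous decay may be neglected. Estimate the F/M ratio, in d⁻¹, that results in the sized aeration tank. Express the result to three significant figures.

F/M ≈ 0.264 d⁻¹

V·X = Y·Q·ΔS·θ_c gives V = 0.454 × 914 × (2010 − 28.6) × 8.45 / 3650 = 1903 m³.
Food-to-microorganism ratio F/M = Q S₀ / (V X) = 914 × 2010 / (1903 × 3650) = 0.2644 d⁻¹.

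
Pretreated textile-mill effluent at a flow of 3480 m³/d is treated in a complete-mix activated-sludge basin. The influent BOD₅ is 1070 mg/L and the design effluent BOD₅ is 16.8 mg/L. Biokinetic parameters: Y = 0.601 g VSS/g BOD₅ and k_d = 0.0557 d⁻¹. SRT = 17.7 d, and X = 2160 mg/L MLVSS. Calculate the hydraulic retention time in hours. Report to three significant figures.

τ ≈ 62.7 h

Rearranging the biomass balance for a CMAS with decay, V = Y·Q·ΔS·θ_c / [X·(1+k_d θ_c)] = 0.601 × 3480 × (1070 − 16.8) × 17.7 / [2160 × (1 + 0.0557 × 17.7)] = 3.9×10^7 / 4290 = 9089 m³.
HRT = V/Q = 9089 m³ / 3480 m³·d⁻¹ = 2.612 d × 24 = 62.68 h.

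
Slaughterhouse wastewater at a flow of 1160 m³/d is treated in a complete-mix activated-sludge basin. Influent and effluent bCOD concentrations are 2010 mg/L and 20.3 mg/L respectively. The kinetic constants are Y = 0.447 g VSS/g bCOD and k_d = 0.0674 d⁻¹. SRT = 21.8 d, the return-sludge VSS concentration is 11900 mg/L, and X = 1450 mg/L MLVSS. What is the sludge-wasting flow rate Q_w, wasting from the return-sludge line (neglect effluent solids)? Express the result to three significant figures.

Q_w ≈ 35.1 m³/d

Steady-state biomass mass balance: V·X·(1 + k_d·θ_c) = Y·Q·(S₀ − S)·θ_c, so V = 0.447 × 1160 × (2010 − 20.3) × 21.8 / [1450 × (1 + 0.0674 × 21.8)] = 2.25×10^7 / 3581 = 6282 m³.
θ_c = V·X/(Q_w·X_r) when wasting from the recycle, so Q_w = V·X/(θ_c·X_r) = 6282 × 1450 / (21.8 × 11900) = 35.11 m³/d.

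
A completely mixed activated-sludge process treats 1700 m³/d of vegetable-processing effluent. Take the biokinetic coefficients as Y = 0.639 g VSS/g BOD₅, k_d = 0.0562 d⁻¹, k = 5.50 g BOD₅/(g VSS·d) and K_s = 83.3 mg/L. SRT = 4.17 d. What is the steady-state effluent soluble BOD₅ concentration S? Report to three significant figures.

S ≈ 7.66 mg/L

Effluent substrate depends only on kinetics and SRT: S = K_s(1 + k_d θ_c) / [θ_c(Yk − k_d) − 1] = 83.3 × (1 + 0.0562 × 4.17) / [4.17 × (0.639 × 5.50 − 0.0562) − 1] = 102.8 / 13.42 = 7.661 mg/L.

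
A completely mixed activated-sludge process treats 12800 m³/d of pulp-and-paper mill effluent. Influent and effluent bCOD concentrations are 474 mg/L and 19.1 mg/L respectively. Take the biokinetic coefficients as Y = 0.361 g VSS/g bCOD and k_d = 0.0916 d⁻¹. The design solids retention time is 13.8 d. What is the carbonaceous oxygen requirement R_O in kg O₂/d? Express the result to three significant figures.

The observed yield is Y_obs = Y/(1 + k_d·θ_c) = 0.361 / (1 + 0.0916 × 13.8) = 0.361 / 2.264 = 0.1594 g VSS per g bCOD removed.
Substrate removed = Q·(S₀ − S) = 12800 m³/d × (474 − 19.1) g/m³ = 5.82×10^6 g/d = 5823 kg/d.
Biomass synthesised: P_X = Y_obs × 5823 = 928.4 kg VSS/d.
R_O = Q·ΔS − 1.42 P_X = 5823 − 1318 = 4504 kg O₂/d.

R_O ≈ 4500 kg O₂/d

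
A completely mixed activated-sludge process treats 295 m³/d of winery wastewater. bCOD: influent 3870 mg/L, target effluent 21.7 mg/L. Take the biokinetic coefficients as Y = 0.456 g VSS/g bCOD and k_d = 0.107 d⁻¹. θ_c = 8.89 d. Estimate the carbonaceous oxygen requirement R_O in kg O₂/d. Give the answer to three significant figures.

The observed yield is Y_obs = Y/(1 + k_d·θ_c) = 0.456 / (1 + 0.107 × 8.89) = 0.456 / 1.951 = 0.2337 g VSS per g bCOD removed.
ΔS = 3870 − 21.7 = 3848 mg/L, so the substrate removal rate is 295 × 3848/1000 = 1135 kg bCOD/d.
Biomass synthesised: P_X = Y_obs × 1135 = 265.3 kg VSS/d.
Carbonaceous O₂ demand = substrate oxidised − cell-mass equivalent = 1135 − 1.42 × 265.3 = 758.5 kg O₂/d.

R_O ≈ 759 kg O₂/d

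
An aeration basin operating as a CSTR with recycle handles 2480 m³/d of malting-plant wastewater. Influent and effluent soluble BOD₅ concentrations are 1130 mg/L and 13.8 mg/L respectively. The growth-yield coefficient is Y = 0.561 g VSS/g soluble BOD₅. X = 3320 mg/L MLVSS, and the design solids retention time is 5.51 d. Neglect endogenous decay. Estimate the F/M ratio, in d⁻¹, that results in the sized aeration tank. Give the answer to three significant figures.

F/M ≈ 0.328 d⁻¹

V·X = Y·Q·ΔS·θ_c gives V = 0.561 × 2480 × (1130 − 13.8) × 5.51 / 3320 = 2577 m³.
F/M = applied load / biomass = Q·S₀/(V·X) = 2480 × 1130 / (2577 × 3320) = 0.3275 d⁻¹.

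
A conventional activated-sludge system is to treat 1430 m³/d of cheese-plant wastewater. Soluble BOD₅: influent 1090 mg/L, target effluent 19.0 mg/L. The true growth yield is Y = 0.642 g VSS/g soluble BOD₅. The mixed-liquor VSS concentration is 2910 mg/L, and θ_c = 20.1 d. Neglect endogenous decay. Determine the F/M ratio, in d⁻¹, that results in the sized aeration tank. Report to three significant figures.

F/M ≈ 0.0789 d⁻¹

V·X = Y·Q·ΔS·θ_c gives V = 0.642 × 1430 × (1090 − 19.0) × 20.1 / 2910 = 6791 m³.
Food-to-microorganism ratio F/M = Q S₀ / (V X) = 1430 × 1090 / (6791 × 2910) = 0.07887 d⁻¹.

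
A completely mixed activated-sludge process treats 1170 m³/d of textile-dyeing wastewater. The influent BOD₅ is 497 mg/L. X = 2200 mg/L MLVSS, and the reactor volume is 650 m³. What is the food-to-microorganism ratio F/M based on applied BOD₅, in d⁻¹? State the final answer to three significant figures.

Food-to-microorganism ratio F/M = Q S₀ / (V X) = 1170 × 497 / (650.0 × 2200) = 0.4066 d⁻¹.

F/M ≈ 0.407 d⁻¹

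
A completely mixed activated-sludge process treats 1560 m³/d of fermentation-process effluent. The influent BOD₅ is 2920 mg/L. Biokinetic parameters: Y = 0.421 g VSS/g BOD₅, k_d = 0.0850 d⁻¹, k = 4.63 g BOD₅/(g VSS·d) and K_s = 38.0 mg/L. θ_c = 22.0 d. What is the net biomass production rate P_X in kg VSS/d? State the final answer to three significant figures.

P_X ≈ 668 kg VSS/d

For a completely mixed reactor with recycle the Lawrence–McCarty relation gives S = K_s·(1 + k_d·θ_c) / [θ_c·(Y·k − k_d) − 1] = 38.0 × (1 + 0.0850 × 22.0) / [22.0 × (0.421 × 4.63 − 0.0850) − 1] = 109.1 / 40.01 = 2.726 mg/L.
Correct the yield for decay: Y_obs = Y/(1 + k_d θ_c) = 0.421 / (1 + 0.0850 × 22.0) = 0.421 / 2.870 = 0.1467.
ΔS = 2920 − 2.73 = 2917 mg/L, so the substrate removal rate is 1560 × 2917/1000 = 4551 kg BOD₅/d.
Net biomass production P_X = Y_obs × Q·(S₀ − S) = 0.1467 × 4551 = 667.6 kg VSS/d.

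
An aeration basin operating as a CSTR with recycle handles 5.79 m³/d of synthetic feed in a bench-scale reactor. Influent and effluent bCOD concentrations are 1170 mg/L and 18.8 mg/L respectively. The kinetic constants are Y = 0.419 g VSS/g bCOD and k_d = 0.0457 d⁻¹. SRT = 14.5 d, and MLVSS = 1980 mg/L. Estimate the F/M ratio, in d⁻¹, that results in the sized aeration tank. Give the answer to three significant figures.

Rearranging the biomass balance for a CMAS with decay, V = Y·Q·ΔS·θ_c / [X·(1+k_d θ_c)] = 0.419 × 5.79 × (1170 − 18.8) × 14.5 / [1980 × (1 + 0.0457 × 14.5)] = 4.05×10^4 / 3292 = 12.30 m³.
Food-to-microorganism ratio F/M = Q S₀ / (V X) = 5.79 × 1170 / (12.30 × 1980) = 0.2781 d⁻¹.

F/M ≈ 0.278 d⁻¹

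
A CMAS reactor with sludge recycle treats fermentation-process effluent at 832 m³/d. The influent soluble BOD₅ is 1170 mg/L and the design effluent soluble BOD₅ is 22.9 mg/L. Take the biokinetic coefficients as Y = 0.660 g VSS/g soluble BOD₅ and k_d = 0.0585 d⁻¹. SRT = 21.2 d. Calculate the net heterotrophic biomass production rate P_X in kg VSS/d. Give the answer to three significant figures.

P_X ≈ 281 kg VSS/d

Y_obs = Y / (1 + k_d θ_c) = 0.660 / (1 + 0.0585 × 21.2) = 0.660 / 2.240 = 0.2946.
ΔS = 1170 − 22.9 = 1147 mg/L, so the substrate removal rate is 832 × 1147/1000 = 954.4 kg soluble BOD₅/d.
Net biomass production P_X = Y_obs × Q·(S₀ − S) = 0.2946 × 954.4 = 281.2 kg VSS/d.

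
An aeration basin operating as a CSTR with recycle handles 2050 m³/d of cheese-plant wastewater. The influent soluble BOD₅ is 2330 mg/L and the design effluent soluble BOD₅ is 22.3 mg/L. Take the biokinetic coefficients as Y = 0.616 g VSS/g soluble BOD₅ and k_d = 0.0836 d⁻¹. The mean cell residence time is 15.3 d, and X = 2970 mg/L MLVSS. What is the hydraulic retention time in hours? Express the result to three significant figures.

From the SRT design equation V = Y Q (S₀−S) θ_c / [X (1 + k_d θ_c)] = 0.616 × 2050 × (2330 − 22.3) × 15.3 / [2970 × (1 + 0.0836 × 15.3)] = 4.46×10^7 / 6769 = 6587 m³.
HRT = V/Q = 6587 m³ / 2050 m³·d⁻¹ = 3.213 d × 24 = 77.12 h.

τ ≈ 77.1 h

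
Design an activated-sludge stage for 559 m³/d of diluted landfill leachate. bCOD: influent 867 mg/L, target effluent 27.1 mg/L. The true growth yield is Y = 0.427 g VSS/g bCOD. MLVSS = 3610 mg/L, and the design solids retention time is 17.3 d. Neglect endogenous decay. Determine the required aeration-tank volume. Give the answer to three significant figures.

Biomass mass balance (decay neglected): V·X = Y·Q·(S₀ − S)·θ_c, so V = 0.427 × 559 × (867 − 27.1) × 17.3 / 3610 = 960.7 m³.

V ≈ 961 m³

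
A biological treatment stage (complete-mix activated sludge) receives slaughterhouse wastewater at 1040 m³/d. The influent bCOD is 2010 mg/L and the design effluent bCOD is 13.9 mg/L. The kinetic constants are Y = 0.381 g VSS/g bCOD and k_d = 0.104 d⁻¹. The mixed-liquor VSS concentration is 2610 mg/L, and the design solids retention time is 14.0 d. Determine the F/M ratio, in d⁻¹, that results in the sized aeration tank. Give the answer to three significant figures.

F/M ≈ 0.464 d⁻¹

From the SRT design equation V = Y Q (S₀−S) θ_c / [X (1 + k_d θ_c)] = 0.381 × 1040 × (2010 − 13.9) × 14.0 / [2610 × (1 + 0.104 × 14.0)] = 1.11×10^7 / 6410 = 1727 m³.
F/M = Q·S₀ / (V·X) = 1040 × 2010 / (1727 × 2610) = 0.4636 g bCOD·(g VSS·d)⁻¹.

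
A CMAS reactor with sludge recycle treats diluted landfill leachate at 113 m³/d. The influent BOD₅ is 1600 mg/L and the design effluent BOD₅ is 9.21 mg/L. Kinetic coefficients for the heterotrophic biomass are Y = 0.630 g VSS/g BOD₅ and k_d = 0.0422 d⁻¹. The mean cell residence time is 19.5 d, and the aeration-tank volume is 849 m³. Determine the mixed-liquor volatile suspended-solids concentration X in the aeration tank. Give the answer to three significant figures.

X ≈ 1430 mg/L

From V·X·(1 + k_d·θ_c) = Y·Q·(S₀ − S)·θ_c: X = 0.630 × 113 × (1600 − 9.21) × 19.5 / [849 × (1 + 0.0422 × 19.5)] = 1427 mg/L.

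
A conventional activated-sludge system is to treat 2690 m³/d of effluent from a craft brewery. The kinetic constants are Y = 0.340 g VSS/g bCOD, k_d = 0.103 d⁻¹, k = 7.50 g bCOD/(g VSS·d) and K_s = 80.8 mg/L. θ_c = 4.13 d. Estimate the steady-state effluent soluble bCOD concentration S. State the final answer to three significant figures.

S ≈ 12.6 mg/L

From the Monod/SRT balance for a CMAS, S = K_s·(1+k_d θ_c)/[θ_c·(Y k − k_d) − 1] = 80.8 × (1 + 0.103 × 4.13) / [4.13 × (0.340 × 7.50 − 0.103) − 1] = 115.2 / 9.106 = 12.65 mg/L.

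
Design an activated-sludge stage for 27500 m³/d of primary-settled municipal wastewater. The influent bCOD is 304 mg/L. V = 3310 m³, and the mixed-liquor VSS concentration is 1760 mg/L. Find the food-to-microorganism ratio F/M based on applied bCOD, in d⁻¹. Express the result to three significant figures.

F/M ≈ 1.44 d⁻¹

F/M = applied load / biomass = Q·S₀/(V·X) = 27500 × 304 / (3310 × 1760) = 1.435 d⁻¹.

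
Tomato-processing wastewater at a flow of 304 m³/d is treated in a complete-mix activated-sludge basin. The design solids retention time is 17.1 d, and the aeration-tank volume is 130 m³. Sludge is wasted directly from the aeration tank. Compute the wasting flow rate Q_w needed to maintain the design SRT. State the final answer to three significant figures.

With mixed-liquor wasting, θ_c = V/Q_w, so Q_w = V/θ_c = 130.0/17.1 = 7.602 m³/d.

Q_w ≈ 7.60 m³/d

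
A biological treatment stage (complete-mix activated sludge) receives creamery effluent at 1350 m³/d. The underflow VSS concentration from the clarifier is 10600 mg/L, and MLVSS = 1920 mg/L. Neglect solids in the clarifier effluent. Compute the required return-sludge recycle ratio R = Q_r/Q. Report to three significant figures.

Mass balance around the secondary clarifier (neglecting effluent solids): R = X / (X_r − X) = 1920 / (10600 − 1920) = 0.2212.

R ≈ 0.221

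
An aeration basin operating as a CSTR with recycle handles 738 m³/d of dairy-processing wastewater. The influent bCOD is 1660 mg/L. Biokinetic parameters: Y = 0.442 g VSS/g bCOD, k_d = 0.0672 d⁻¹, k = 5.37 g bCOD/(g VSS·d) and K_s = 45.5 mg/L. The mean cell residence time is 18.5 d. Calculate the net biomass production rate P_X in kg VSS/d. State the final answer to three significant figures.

P_X ≈ 241 kg VSS/d

From the Monod/SRT balance for a CMAS, S = K_s·(1+k_d θ_c)/[θ_c·(Y k − k_d) − 1] = 45.5 × (1 + 0.0672 × 18.5) / [18.5 × (0.442 × 5.37 − 0.0672) − 1] = 102.1 / 41.67 = 2.450 mg/L.
Correct the yield for decay: Y_obs = Y/(1 + k_d θ_c) = 0.442 / (1 + 0.0672 × 18.5) = 0.442 / 2.243 = 0.1970.
Substrate removed = Q·(S₀ − S) = 738 m³/d × (1660 − 2.45) g/m³ = 1.22×10^6 g/d = 1223 kg/d.
Net biomass production P_X = Y_obs × Q·(S₀ − S) = 0.1970 × 1223 = 241.0 kg VSS/d.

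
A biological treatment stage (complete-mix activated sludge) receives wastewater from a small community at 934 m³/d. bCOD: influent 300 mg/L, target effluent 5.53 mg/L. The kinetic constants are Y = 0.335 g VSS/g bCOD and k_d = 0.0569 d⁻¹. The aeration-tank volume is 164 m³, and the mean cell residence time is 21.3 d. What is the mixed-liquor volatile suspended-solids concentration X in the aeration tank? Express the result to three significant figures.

X ≈ 5410 mg/L

From V·X·(1 + k_d·θ_c) = Y·Q·(S₀ − S)·θ_c: X = 0.335 × 934 × (300 − 5.53) × 21.3 / [164 × (1 + 0.0569 × 21.3)] = 5410 mg/L.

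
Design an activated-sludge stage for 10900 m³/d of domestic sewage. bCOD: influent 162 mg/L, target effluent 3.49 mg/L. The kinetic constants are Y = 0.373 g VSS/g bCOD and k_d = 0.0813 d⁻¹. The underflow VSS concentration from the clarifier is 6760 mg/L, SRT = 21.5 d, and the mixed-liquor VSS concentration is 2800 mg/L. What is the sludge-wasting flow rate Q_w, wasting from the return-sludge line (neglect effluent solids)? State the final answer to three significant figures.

From the SRT design equation V = Y Q (S₀−S) θ_c / [X (1 + k_d θ_c)] = 0.373 × 10900 × (162 − 3.49) × 21.5 / [2800 × (1 + 0.0813 × 21.5)] = 1.39×10^7 / 7694 = 1801 m³.
Wasting from the return line (neglecting effluent solids): Q_w = V·X / (θ_c·X_r) = 1801 × 2800 / (21.5 × 6760) = 34.69 m³/d.

Q_w ≈ 34.7 m³/d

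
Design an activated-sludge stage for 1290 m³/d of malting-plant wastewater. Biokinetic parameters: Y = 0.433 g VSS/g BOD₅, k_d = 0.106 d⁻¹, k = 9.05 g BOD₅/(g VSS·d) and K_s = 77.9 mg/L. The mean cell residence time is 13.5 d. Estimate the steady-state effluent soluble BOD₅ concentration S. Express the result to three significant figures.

S ≈ 3.75 mg/L

For a completely mixed reactor with recycle the Lawrence–McCarty relation gives S = K_s·(1 + k_d·θ_c) / [θ_c·(Y·k − k_d) − 1] = 77.9 × (1 + 0.106 × 13.5) / [13.5 × (0.433 × 9.05 − 0.106) − 1] = 189.4 / 50.47 = 3.752 mg/L.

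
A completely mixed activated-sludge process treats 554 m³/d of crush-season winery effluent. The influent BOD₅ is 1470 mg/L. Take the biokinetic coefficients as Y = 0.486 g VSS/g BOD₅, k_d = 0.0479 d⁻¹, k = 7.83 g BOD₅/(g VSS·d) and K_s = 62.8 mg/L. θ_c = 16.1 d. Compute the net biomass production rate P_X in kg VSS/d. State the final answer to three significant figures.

From the Monod/SRT balance for a CMAS, S = K_s·(1+k_d θ_c)/[θ_c·(Y k − k_d) − 1] = 62.8 × (1 + 0.0479 × 16.1) / [16.1 × (0.486 × 7.83 − 0.0479) − 1] = 111.2 / 59.50 = 1.870 mg/L.
Observed yield with endogenous decay: Y_obs = Y / (1 + k_d·θ_c) = 0.486 / (1 + 0.0479 × 16.1) = 0.486 / 1.771 = 0.2744 g VSS/g BOD₅.
Substrate removed = Q·(S₀ − S) = 554 m³/d × (1470 − 1.87) g/m³ = 8.13×10^5 g/d = 813.3 kg/d.
P_X = Y_obs · Q(S₀ − S) = 0.2744 × 813.3 = 223.2 kg VSS/d.

P_X ≈ 223 kg VSS/d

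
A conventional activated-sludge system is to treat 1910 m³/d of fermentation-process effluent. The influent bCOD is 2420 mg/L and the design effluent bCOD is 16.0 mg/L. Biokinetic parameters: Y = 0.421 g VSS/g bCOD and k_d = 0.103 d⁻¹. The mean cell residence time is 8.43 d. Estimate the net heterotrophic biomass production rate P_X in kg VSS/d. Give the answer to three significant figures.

P_X ≈ 1030 kg VSS/d

Correct the yield for decay: Y_obs = Y/(1 + k_d θ_c) = 0.421 / (1 + 0.103 × 8.43) = 0.421 / 1.868 = 0.2253.
ΔS = 2420 − 16.0 = 2404 mg/L, so the substrate removal rate is 1910 × 2404/1000 = 4592 kg bCOD/d.
Net biomass production P_X = Y_obs × Q·(S₀ − S) = 0.2253 × 4592 = 1035 kg VSS/d.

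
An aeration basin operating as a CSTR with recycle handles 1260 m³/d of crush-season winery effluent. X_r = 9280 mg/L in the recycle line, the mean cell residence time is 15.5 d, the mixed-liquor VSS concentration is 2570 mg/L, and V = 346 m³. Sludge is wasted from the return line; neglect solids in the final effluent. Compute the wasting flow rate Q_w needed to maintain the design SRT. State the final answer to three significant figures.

Q_w = (V·X)/(θ_c X_r) = 346.0 × 2570 / (15.5 × 9280) = 6.182 m³/d.

Q_w ≈ 6.18 m³/d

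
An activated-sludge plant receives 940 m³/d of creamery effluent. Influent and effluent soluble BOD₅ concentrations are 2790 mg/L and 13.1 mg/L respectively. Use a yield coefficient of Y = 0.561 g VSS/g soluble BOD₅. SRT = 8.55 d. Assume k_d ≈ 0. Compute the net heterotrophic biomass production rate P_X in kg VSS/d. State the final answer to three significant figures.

P_X ≈ 1460 kg VSS/d

With endogenous decay neglected, the observed yield equals the true yield: Y_obs = Y = 0.561 g VSS/g soluble BOD₅.
ΔS = 2790 − 13.1 = 2777 mg/L, so the substrate removal rate is 940 × 2777/1000 = 2610 kg soluble BOD₅/d.
Net biomass production P_X = Y_obs × Q·(S₀ − S) = 0.5610 × 2610 = 1464 kg VSS/d.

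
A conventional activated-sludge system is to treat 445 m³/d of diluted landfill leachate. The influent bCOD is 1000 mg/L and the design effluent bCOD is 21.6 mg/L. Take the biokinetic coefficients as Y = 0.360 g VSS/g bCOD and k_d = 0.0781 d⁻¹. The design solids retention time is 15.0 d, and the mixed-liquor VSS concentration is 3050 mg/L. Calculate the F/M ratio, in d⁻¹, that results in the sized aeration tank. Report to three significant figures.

F/M ≈ 0.411 d⁻¹

From the SRT design equation V = Y Q (S₀−S) θ_c / [X (1 + k_d θ_c)] = 0.360 × 445 × (1000 − 21.6) × 15.0 / [3050 × (1 + 0.0781 × 15.0)] = 2.35×10^6 / 6623 = 355.0 m³.
F/M = Q·S₀ / (V·X) = 445 × 1000 / (355.0 × 3050) = 0.4110 g bCOD·(g VSS·d)⁻¹.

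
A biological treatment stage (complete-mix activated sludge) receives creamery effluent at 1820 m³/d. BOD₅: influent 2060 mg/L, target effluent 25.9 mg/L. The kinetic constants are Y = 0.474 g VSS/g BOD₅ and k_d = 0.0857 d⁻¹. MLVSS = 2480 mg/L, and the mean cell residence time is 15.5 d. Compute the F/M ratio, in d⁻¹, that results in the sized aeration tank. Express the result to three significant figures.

F/M ≈ 0.321 d⁻¹

Steady-state biomass mass balance: V·X·(1 + k_d·θ_c) = Y·Q·(S₀ − S)·θ_c, so V = 0.474 × 1820 × (2060 − 25.9) × 15.5 / [2480 × (1 + 0.0857 × 15.5)] = 2.72×10^7 / 5774 = 4710 m³.
F/M = applied load / biomass = Q·S₀/(V·X) = 1820 × 2060 / (4710 × 2480) = 0.3209 d⁻¹.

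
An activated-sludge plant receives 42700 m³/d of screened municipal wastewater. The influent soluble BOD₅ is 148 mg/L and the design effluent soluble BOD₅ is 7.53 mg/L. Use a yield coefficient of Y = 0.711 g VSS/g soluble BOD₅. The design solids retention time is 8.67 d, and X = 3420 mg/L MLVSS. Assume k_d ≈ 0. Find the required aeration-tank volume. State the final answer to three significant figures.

V ≈ 10800 m³

With k_d = 0 the design equation reduces to V = Y Q (S₀−S) θ_c / X = 0.711 × 42700 × (148 − 7.53) × 8.67 / 3420 = 10811 m³.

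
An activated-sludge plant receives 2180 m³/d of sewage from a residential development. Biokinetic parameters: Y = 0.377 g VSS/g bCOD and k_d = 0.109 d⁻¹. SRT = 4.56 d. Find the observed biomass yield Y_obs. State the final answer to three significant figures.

Y_obs ≈ 0.252 g VSS/g bCOD

Correct the yield for decay: Y_obs = Y/(1 + k_d θ_c) = 0.377 / (1 + 0.109 × 4.56) = 0.377 / 1.497 = 0.2518.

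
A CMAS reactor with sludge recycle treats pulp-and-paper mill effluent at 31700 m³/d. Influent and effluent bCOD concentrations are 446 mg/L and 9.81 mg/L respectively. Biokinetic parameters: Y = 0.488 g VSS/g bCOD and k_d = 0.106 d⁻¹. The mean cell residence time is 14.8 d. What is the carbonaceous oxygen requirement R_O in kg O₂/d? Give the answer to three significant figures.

R_O ≈ 10100 kg O₂/d

The observed yield is Y_obs = Y/(1 + k_d·θ_c) = 0.488 / (1 + 0.106 × 14.8) = 0.488 / 2.569 = 0.1900 g VSS per g bCOD removed.
Q·(S₀ − S) = 31700 × (446 − 9.81) × 10⁻³ = 13827 kg/d removed.
P_X = Y_obs·Q·(S₀ − S) = 0.1900 × 13827 = 2627 kg VSS/d.
Carbonaceous O₂ demand = substrate oxidised − cell-mass equivalent = 13827 − 1.42 × 2627 = 10097 kg O₂/d.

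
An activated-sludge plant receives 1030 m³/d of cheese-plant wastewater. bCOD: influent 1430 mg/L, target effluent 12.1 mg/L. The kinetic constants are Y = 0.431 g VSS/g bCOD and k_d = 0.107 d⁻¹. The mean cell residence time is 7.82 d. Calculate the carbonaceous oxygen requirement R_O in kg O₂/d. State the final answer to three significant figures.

Observed yield with endogenous decay: Y_obs = Y / (1 + k_d·θ_c) = 0.431 / (1 + 0.107 × 7.82) = 0.431 / 1.837 = 0.2347 g VSS/g bCOD.
Substrate removed = Q·(S₀ − S) = 1030 m³/d × (1430 − 12.1) g/m³ = 1.46×10^6 g/d = 1460 kg/d.
P_X = Y_obs·Q·(S₀ − S) = 0.2347 × 1460 = 342.7 kg VSS/d.
R_O = Q·(S₀ − S) − 1.42·P_X = 1460 − 1.42 × 342.7 = 973.8 kg O₂/d.

R_O ≈ 974 kg O₂/d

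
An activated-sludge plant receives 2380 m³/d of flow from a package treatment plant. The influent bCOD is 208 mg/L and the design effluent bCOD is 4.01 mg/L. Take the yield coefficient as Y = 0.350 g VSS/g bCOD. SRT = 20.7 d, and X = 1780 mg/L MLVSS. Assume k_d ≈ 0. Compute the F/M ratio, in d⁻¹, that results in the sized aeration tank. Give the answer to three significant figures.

Biomass mass balance (decay neglected): V·X = Y·Q·(S₀ − S)·θ_c, so V = 0.350 × 2380 × (208 − 4.01) × 20.7 / 1780 = 1976 m³.
Food-to-microorganism ratio F/M = Q S₀ / (V X) = 2380 × 208 / (1976 × 1780) = 0.1407 d⁻¹.

F/M ≈ 0.141 d⁻¹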